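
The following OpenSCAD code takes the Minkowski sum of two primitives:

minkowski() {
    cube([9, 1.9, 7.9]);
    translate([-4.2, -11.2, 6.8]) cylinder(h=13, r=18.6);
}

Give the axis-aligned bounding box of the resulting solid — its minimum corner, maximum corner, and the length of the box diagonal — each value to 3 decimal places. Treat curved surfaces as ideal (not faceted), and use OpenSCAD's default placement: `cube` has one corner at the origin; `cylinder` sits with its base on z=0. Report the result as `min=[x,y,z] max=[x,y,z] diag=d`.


A = translate([-4.2, -11.2, 6.8]) cylinder(h=13, r=18.6) → bbox [-22.8,-29.8,6.8] .. [14.4,7.4,19.8]
B = cube([9, 1.9, 7.9]) → bbox [0,0,0] .. [9,1.9,7.9]
lo = A.lo+B.lo = [-22.8+0, -29.8+0, 6.8+0] = [-22.800,-29.800,6.800]
hi = A.hi+B.hi = [14.4+9, 7.4+1.9, 19.8+7.9] = [23.400,9.300,27.700]
diag = √(46.2²+39.1²+20.9²) = √4100.06 = 64.032

min=[-22.800,-29.800,6.800] max=[23.400,9.300,27.700] diag=64.032


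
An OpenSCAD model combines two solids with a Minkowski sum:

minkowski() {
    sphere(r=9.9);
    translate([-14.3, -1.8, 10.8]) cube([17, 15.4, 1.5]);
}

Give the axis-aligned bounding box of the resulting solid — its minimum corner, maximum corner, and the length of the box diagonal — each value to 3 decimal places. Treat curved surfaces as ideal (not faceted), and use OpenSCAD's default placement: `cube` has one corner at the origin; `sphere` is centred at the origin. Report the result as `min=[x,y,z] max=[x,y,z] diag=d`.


A = translate([-14.3, -1.8, 10.8]) cube([17, 15.4, 1.5]) → bbox [-14.3,-1.8,10.8] .. [2.7,13.6,12.3]
B = sphere(r=9.9) → bbox [-9.9,-9.9,-9.9] .. [9.9,9.9,9.9]
lo = A.lo+B.lo = [-14.3-9.9, -1.8-9.9, 10.8-9.9] = [-24.200,-11.700,0.900]
hi = A.hi+B.hi = [2.7+9.9, 13.6+9.9, 12.3+9.9] = [12.600,23.500,22.200]
diag = √(36.8²+35.2²+21.3²) = √3046.97 = 55.199

min=[-24.200,-11.700,0.900] max=[12.600,23.500,22.200] diag=55.199


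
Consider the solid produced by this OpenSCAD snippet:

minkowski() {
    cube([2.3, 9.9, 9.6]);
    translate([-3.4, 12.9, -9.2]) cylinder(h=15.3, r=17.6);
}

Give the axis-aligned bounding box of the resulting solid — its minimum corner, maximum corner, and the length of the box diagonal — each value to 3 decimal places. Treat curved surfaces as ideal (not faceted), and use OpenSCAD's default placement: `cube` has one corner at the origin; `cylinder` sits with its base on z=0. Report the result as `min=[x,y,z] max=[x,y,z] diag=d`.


A = translate([-3.4, 12.9, -9.2]) cylinder(h=15.3, r=17.6) → bbox [-21,-4.7,-9.2] .. [14.2,30.5,6.1]
B = cube([2.3, 9.9, 9.6]) → bbox [0,0,0] .. [2.3,9.9,9.6]
lo = A.lo+B.lo = [-21+0, -4.7+0, -9.2+0] = [-21.000,-4.700,-9.200]
hi = A.hi+B.hi = [14.2+2.3, 30.5+9.9, 6.1+9.6] = [16.500,40.400,15.700]
diag = √(37.5²+45.1²+24.9²) = √4060.27 = 63.720

min=[-21.000,-4.700,-9.200] max=[16.500,40.400,15.700] diag=63.720


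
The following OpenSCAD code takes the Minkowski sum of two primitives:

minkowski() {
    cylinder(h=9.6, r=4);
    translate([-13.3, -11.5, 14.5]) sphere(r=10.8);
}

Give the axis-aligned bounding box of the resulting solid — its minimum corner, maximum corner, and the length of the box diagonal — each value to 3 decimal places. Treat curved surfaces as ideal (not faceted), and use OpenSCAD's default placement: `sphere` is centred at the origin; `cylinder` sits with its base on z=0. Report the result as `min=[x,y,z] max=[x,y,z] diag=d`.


min=[-28.100,-26.300,3.700] max=[1.500,3.300,34.900] diag=52.209

A = translate([-13.3, -11.5, 14.5]) sphere(r=10.8) → bbox [-24.1,-22.3,3.7] .. [-2.5,-0.7,25.3]
B = cylinder(h=9.6, r=4) → bbox [-4,-4,0] .. [4,4,9.6]
lo = A.lo+B.lo = [-24.1-4, -22.3-4, 3.7+0] = [-28.100,-26.300,3.700]
hi = A.hi+B.hi = [-2.5+4, -0.7+4, 25.3+9.6] = [1.500,3.300,34.900]
diag = √(29.6²+29.6²+31.2²) = √2725.76 = 52.209


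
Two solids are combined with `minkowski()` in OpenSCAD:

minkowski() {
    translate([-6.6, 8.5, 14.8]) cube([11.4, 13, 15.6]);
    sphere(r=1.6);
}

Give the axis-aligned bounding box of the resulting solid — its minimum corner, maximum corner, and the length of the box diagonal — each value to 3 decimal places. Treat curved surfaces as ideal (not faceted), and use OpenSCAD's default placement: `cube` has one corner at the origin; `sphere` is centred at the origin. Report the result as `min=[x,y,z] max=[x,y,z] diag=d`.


min=[-8.200,6.900,13.200] max=[6.400,23.100,32.000] diag=28.793

A = translate([-6.6, 8.5, 14.8]) cube([11.4, 13, 15.6]) → bbox [-6.6,8.5,14.8] .. [4.8,21.5,30.4]
B = sphere(r=1.6) → bbox [-1.6,-1.6,-1.6] .. [1.6,1.6,1.6]
lo = A.lo+B.lo = [-6.6-1.6, 8.5-1.6, 14.8-1.6] = [-8.200,6.900,13.200]
hi = A.hi+B.hi = [4.8+1.6, 21.5+1.6, 30.4+1.6] = [6.400,23.100,32.000]
diag = √(14.6²+16.2²+18.8²) = √829.04 = 28.793


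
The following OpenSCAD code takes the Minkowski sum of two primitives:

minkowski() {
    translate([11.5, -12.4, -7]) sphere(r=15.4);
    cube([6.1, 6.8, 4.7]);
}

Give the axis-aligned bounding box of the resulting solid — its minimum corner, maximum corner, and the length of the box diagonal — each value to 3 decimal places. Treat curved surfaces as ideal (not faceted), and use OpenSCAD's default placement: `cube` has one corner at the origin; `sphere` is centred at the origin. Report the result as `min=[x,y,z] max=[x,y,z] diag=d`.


min=[-3.900,-27.800,-22.400] max=[33.000,9.800,13.100] diag=63.527

A = translate([11.5, -12.4, -7]) sphere(r=15.4) → bbox [-3.9,-27.8,-22.4] .. [26.9,3,8.4]
B = cube([6.1, 6.8, 4.7]) → bbox [0,0,0] .. [6.1,6.8,4.7]
lo = A.lo+B.lo = [-3.9+0, -27.8+0, -22.4+0] = [-3.900,-27.800,-22.400]
hi = A.hi+B.hi = [26.9+6.1, 3+6.8, 8.4+4.7] = [33.000,9.800,13.100]
diag = √(36.9²+37.6²+35.5²) = √4035.62 = 63.527


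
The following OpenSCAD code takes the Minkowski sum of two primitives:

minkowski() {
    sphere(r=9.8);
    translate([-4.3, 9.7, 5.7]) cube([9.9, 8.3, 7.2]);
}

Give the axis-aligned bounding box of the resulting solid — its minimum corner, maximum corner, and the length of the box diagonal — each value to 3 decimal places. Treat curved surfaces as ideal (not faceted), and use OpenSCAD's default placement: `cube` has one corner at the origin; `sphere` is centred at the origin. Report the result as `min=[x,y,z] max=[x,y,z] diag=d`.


A = translate([-4.3, 9.7, 5.7]) cube([9.9, 8.3, 7.2]) → bbox [-4.3,9.7,5.7] .. [5.6,18,12.9]
B = sphere(r=9.8) → bbox [-9.8,-9.8,-9.8] .. [9.8,9.8,9.8]
lo = A.lo+B.lo = [-4.3-9.8, 9.7-9.8, 5.7-9.8] = [-14.100,-0.100,-4.100]
hi = A.hi+B.hi = [5.6+9.8, 18+9.8, 12.9+9.8] = [15.400,27.800,22.700]
diag = √(29.5²+27.9²+26.8²) = √2366.9 = 48.651

min=[-14.100,-0.100,-4.100] max=[15.400,27.800,22.700] diag=48.651


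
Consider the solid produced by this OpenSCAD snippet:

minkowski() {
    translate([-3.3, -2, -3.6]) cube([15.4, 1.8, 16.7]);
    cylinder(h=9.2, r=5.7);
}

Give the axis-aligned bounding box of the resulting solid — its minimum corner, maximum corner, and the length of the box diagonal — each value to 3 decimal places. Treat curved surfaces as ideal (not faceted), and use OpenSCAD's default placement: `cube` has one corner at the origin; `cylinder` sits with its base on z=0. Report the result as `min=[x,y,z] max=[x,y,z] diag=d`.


min=[-9.000,-7.700,-3.600] max=[17.800,5.500,22.300] diag=39.538

A = translate([-3.3, -2, -3.6]) cube([15.4, 1.8, 16.7]) → bbox [-3.3,-2,-3.6] .. [12.1,-0.2,13.1]
B = cylinder(h=9.2, r=5.7) → bbox [-5.7,-5.7,0] .. [5.7,5.7,9.2]
lo = A.lo+B.lo = [-3.3-5.7, -2-5.7, -3.6+0] = [-9.000,-7.700,-3.600]
hi = A.hi+B.hi = [12.1+5.7, -0.2+5.7, 13.1+9.2] = [17.800,5.500,22.300]
diag = √(26.8²+13.2²+25.9²) = √1563.29 = 39.538


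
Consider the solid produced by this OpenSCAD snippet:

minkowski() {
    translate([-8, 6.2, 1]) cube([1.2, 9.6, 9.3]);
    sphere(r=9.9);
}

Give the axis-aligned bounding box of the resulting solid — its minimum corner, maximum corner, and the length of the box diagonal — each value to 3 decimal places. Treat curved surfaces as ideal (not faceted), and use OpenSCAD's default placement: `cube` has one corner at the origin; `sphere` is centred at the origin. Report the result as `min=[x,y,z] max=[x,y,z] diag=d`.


min=[-17.900,-3.700,-8.900] max=[3.100,25.700,20.200] diag=46.391

A = translate([-8, 6.2, 1]) cube([1.2, 9.6, 9.3]) → bbox [-8,6.2,1] .. [-6.8,15.8,10.3]
B = sphere(r=9.9) → bbox [-9.9,-9.9,-9.9] .. [9.9,9.9,9.9]
lo = A.lo+B.lo = [-8-9.9, 6.2-9.9, 1-9.9] = [-17.900,-3.700,-8.900]
hi = A.hi+B.hi = [-6.8+9.9, 15.8+9.9, 10.3+9.9] = [3.100,25.700,20.200]
diag = √(21²+29.4²+29.1²) = √2152.17 = 46.391


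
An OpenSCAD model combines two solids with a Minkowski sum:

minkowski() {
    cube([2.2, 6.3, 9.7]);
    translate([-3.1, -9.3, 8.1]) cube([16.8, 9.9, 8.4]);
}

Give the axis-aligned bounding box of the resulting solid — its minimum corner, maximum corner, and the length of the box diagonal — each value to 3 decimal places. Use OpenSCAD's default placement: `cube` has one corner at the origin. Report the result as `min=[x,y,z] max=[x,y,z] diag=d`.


A = translate([-3.1, -9.3, 8.1]) cube([16.8, 9.9, 8.4]) → bbox [-3.1,-9.3,8.1] .. [13.7,0.6,16.5]
B = cube([2.2, 6.3, 9.7]) → bbox [0,0,0] .. [2.2,6.3,9.7]
lo = A.lo+B.lo = [-3.1+0, -9.3+0, 8.1+0] = [-3.100,-9.300,8.100]
hi = A.hi+B.hi = [13.7+2.2, 0.6+6.3, 16.5+9.7] = [15.900,6.900,26.200]
diag = √(19²+16.2²+18.1²) = √951.05 = 30.839

min=[-3.100,-9.300,8.100] max=[15.900,6.900,26.200] diag=30.839


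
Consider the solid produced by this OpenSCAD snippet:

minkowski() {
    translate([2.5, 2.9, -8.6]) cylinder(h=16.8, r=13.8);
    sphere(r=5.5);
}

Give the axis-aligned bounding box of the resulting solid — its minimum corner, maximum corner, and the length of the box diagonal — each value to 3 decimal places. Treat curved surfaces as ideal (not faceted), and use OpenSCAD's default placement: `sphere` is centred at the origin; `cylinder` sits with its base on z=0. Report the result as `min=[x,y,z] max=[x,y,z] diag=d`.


A = translate([2.5, 2.9, -8.6]) cylinder(h=16.8, r=13.8) → bbox [-11.3,-10.9,-8.6] .. [16.3,16.7,8.2]
B = sphere(r=5.5) → bbox [-5.5,-5.5,-5.5] .. [5.5,5.5,5.5]
lo = A.lo+B.lo = [-11.3-5.5, -10.9-5.5, -8.6-5.5] = [-16.800,-16.400,-14.100]
hi = A.hi+B.hi = [16.3+5.5, 16.7+5.5, 8.2+5.5] = [21.800,22.200,13.700]
diag = √(38.6²+38.6²+27.8²) = √3752.76 = 61.260

min=[-16.800,-16.400,-14.100] max=[21.800,22.200,13.700] diag=61.260


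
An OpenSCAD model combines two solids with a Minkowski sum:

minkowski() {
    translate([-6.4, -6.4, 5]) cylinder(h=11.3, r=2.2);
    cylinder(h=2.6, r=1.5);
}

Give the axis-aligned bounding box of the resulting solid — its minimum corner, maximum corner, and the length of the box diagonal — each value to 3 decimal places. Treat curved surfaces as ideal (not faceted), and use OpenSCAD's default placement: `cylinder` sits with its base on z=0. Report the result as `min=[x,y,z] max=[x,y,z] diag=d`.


A = translate([-6.4, -6.4, 5]) cylinder(h=11.3, r=2.2) → bbox [-8.6,-8.6,5] .. [-4.2,-4.2,16.3]
B = cylinder(h=2.6, r=1.5) → bbox [-1.5,-1.5,0] .. [1.5,1.5,2.6]
lo = A.lo+B.lo = [-8.6-1.5, -8.6-1.5, 5+0] = [-10.100,-10.100,5.000]
hi = A.hi+B.hi = [-4.2+1.5, -4.2+1.5, 16.3+2.6] = [-2.700,-2.700,18.900]
diag = √(7.4²+7.4²+13.9²) = √302.73 = 17.399

min=[-10.100,-10.100,5.000] max=[-2.700,-2.700,18.900] diag=17.399


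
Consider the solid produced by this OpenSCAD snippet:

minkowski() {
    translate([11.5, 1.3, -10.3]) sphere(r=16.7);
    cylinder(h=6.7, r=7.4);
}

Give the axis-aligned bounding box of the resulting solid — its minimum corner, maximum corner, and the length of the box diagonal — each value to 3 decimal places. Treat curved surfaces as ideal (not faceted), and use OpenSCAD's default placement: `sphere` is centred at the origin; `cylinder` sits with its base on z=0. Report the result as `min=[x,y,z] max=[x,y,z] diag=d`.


min=[-12.600,-22.800,-27.000] max=[35.600,25.400,13.100] diag=79.085

A = translate([11.5, 1.3, -10.3]) sphere(r=16.7) → bbox [-5.2,-15.4,-27] .. [28.2,18,6.4]
B = cylinder(h=6.7, r=7.4) → bbox [-7.4,-7.4,0] .. [7.4,7.4,6.7]
lo = A.lo+B.lo = [-5.2-7.4, -15.4-7.4, -27+0] = [-12.600,-22.800,-27.000]
hi = A.hi+B.hi = [28.2+7.4, 18+7.4, 6.4+6.7] = [35.600,25.400,13.100]
diag = √(48.2²+48.2²+40.1²) = √6254.49 = 79.085


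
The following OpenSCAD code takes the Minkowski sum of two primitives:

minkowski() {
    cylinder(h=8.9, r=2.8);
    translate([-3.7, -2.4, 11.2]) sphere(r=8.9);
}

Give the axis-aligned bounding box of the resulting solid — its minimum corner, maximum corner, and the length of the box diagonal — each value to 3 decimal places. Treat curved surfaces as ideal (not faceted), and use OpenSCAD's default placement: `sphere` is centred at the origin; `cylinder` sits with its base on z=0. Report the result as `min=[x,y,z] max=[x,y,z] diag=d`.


A = translate([-3.7, -2.4, 11.2]) sphere(r=8.9) → bbox [-12.6,-11.3,2.3] .. [5.2,6.5,20.1]
B = cylinder(h=8.9, r=2.8) → bbox [-2.8,-2.8,0] .. [2.8,2.8,8.9]
lo = A.lo+B.lo = [-12.6-2.8, -11.3-2.8, 2.3+0] = [-15.400,-14.100,2.300]
hi = A.hi+B.hi = [5.2+2.8, 6.5+2.8, 20.1+8.9] = [8.000,9.300,29.000]
diag = √(23.4²+23.4²+26.7²) = √1808.01 = 42.521

min=[-15.400,-14.100,2.300] max=[8.000,9.300,29.000] diag=42.521


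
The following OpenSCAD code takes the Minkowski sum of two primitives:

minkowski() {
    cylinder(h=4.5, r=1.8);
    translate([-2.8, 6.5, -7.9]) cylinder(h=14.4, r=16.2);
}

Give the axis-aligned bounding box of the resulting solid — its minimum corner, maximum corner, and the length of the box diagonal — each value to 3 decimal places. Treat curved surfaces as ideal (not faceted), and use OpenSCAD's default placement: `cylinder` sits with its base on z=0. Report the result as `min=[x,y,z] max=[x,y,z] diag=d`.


min=[-20.800,-11.500,-7.900] max=[15.200,24.500,11.000] diag=54.307

A = translate([-2.8, 6.5, -7.9]) cylinder(h=14.4, r=16.2) → bbox [-19,-9.7,-7.9] .. [13.4,22.7,6.5]
B = cylinder(h=4.5, r=1.8) → bbox [-1.8,-1.8,0] .. [1.8,1.8,4.5]
lo = A.lo+B.lo = [-19-1.8, -9.7-1.8, -7.9+0] = [-20.800,-11.500,-7.900]
hi = A.hi+B.hi = [13.4+1.8, 22.7+1.8, 6.5+4.5] = [15.200,24.500,11.000]
diag = √(36²+36²+18.9²) = √2949.21 = 54.307


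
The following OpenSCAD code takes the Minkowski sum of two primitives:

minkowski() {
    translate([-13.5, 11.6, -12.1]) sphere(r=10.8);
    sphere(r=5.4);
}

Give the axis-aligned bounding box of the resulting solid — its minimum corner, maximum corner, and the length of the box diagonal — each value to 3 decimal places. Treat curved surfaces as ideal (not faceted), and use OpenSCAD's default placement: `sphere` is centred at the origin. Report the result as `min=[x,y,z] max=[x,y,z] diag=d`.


min=[-29.700,-4.600,-28.300] max=[2.700,27.800,4.100] diag=56.118

A = translate([-13.5, 11.6, -12.1]) sphere(r=10.8) → bbox [-24.3,0.8,-22.9] .. [-2.7,22.4,-1.3]
B = sphere(r=5.4) → bbox [-5.4,-5.4,-5.4] .. [5.4,5.4,5.4]
lo = A.lo+B.lo = [-24.3-5.4, 0.8-5.4, -22.9-5.4] = [-29.700,-4.600,-28.300]
hi = A.hi+B.hi = [-2.7+5.4, 22.4+5.4, -1.3+5.4] = [2.700,27.800,4.100]
diag = √(32.4²+32.4²+32.4²) = √3149.28 = 56.118


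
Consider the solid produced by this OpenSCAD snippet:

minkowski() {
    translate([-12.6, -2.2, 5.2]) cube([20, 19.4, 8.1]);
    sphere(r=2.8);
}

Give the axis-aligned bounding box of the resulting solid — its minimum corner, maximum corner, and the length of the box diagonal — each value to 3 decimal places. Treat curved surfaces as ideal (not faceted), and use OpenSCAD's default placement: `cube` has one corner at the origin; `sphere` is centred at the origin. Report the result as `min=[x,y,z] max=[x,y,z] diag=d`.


min=[-15.400,-5.000,2.400] max=[10.200,20.000,16.100] diag=38.315

A = translate([-12.6, -2.2, 5.2]) cube([20, 19.4, 8.1]) → bbox [-12.6,-2.2,5.2] .. [7.4,17.2,13.3]
B = sphere(r=2.8) → bbox [-2.8,-2.8,-2.8] .. [2.8,2.8,2.8]
lo = A.lo+B.lo = [-12.6-2.8, -2.2-2.8, 5.2-2.8] = [-15.400,-5.000,2.400]
hi = A.hi+B.hi = [7.4+2.8, 17.2+2.8, 13.3+2.8] = [10.200,20.000,16.100]
diag = √(25.6²+25²+13.7²) = √1468.05 = 38.315


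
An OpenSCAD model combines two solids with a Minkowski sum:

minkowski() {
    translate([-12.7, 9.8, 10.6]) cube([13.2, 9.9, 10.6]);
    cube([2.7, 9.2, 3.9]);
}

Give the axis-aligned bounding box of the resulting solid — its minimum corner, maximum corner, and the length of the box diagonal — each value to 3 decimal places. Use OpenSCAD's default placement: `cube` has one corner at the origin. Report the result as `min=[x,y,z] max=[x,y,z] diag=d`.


min=[-12.700,9.800,10.600] max=[3.200,28.900,25.100] diag=28.773

A = translate([-12.7, 9.8, 10.6]) cube([13.2, 9.9, 10.6]) → bbox [-12.7,9.8,10.6] .. [0.5,19.7,21.2]
B = cube([2.7, 9.2, 3.9]) → bbox [0,0,0] .. [2.7,9.2,3.9]
lo = A.lo+B.lo = [-12.7+0, 9.8+0, 10.6+0] = [-12.700,9.800,10.600]
hi = A.hi+B.hi = [0.5+2.7, 19.7+9.2, 21.2+3.9] = [3.200,28.900,25.100]
diag = √(15.9²+19.1²+14.5²) = √827.87 = 28.773


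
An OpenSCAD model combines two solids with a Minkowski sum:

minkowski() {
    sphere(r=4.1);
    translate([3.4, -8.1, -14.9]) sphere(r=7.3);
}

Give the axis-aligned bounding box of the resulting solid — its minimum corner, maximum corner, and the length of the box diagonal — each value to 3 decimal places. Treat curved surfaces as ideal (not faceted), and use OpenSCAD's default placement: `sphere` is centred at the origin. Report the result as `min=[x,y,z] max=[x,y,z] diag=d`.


min=[-8.000,-19.500,-26.300] max=[14.800,3.300,-3.500] diag=39.491

A = translate([3.4, -8.1, -14.9]) sphere(r=7.3) → bbox [-3.9,-15.4,-22.2] .. [10.7,-0.8,-7.6]
B = sphere(r=4.1) → bbox [-4.1,-4.1,-4.1] .. [4.1,4.1,4.1]
lo = A.lo+B.lo = [-3.9-4.1, -15.4-4.1, -22.2-4.1] = [-8.000,-19.500,-26.300]
hi = A.hi+B.hi = [10.7+4.1, -0.8+4.1, -7.6+4.1] = [14.800,3.300,-3.500]
diag = √(22.8²+22.8²+22.8²) = √1559.52 = 39.491


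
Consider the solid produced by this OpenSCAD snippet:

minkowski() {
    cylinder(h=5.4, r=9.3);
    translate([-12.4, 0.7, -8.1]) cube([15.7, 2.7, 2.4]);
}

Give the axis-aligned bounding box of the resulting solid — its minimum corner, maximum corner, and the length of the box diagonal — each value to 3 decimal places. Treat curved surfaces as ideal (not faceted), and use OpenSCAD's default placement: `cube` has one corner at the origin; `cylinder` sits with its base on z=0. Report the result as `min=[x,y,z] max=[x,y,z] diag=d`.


min=[-21.700,-8.600,-8.100] max=[12.600,12.700,-0.300] diag=41.122

A = translate([-12.4, 0.7, -8.1]) cube([15.7, 2.7, 2.4]) → bbox [-12.4,0.7,-8.1] .. [3.3,3.4,-5.7]
B = cylinder(h=5.4, r=9.3) → bbox [-9.3,-9.3,0] .. [9.3,9.3,5.4]
lo = A.lo+B.lo = [-12.4-9.3, 0.7-9.3, -8.1+0] = [-21.700,-8.600,-8.100]
hi = A.hi+B.hi = [3.3+9.3, 3.4+9.3, -5.7+5.4] = [12.600,12.700,-0.300]
diag = √(34.3²+21.3²+7.8²) = √1691.02 = 41.122


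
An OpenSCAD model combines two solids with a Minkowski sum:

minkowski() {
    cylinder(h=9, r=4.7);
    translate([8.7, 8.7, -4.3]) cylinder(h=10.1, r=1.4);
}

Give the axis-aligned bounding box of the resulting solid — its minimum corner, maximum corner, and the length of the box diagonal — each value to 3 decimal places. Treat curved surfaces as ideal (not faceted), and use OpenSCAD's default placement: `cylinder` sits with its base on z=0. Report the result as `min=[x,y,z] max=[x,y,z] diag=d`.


min=[2.600,2.600,-4.300] max=[14.800,14.800,14.800] diag=25.739

A = translate([8.7, 8.7, -4.3]) cylinder(h=10.1, r=1.4) → bbox [7.3,7.3,-4.3] .. [10.1,10.1,5.8]
B = cylinder(h=9, r=4.7) → bbox [-4.7,-4.7,0] .. [4.7,4.7,9]
lo = A.lo+B.lo = [7.3-4.7, 7.3-4.7, -4.3+0] = [2.600,2.600,-4.300]
hi = A.hi+B.hi = [10.1+4.7, 10.1+4.7, 5.8+9] = [14.800,14.800,14.800]
diag = √(12.2²+12.2²+19.1²) = √662.49 = 25.739


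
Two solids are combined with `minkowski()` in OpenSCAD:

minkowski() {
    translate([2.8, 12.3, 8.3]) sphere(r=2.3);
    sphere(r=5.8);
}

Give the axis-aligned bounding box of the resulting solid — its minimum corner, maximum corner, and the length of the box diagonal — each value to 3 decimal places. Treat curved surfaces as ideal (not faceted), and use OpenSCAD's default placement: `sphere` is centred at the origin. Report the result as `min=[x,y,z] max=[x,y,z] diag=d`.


min=[-5.300,4.200,0.200] max=[10.900,20.400,16.400] diag=28.059

A = translate([2.8, 12.3, 8.3]) sphere(r=2.3) → bbox [0.5,10,6] .. [5.1,14.6,10.6]
B = sphere(r=5.8) → bbox [-5.8,-5.8,-5.8] .. [5.8,5.8,5.8]
lo = A.lo+B.lo = [0.5-5.8, 10-5.8, 6-5.8] = [-5.300,4.200,0.200]
hi = A.hi+B.hi = [5.1+5.8, 14.6+5.8, 10.6+5.8] = [10.900,20.400,16.400]
diag = √(16.2²+16.2²+16.2²) = √787.32 = 28.059


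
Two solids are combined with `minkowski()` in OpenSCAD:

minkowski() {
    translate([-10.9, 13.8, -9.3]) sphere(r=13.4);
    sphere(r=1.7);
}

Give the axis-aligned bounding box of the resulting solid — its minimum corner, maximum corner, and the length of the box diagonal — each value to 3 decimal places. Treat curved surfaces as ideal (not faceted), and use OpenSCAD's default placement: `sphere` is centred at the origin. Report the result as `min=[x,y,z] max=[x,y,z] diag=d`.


A = translate([-10.9, 13.8, -9.3]) sphere(r=13.4) → bbox [-24.3,0.4,-22.7] .. [2.5,27.2,4.1]
B = sphere(r=1.7) → bbox [-1.7,-1.7,-1.7] .. [1.7,1.7,1.7]
lo = A.lo+B.lo = [-24.3-1.7, 0.4-1.7, -22.7-1.7] = [-26.000,-1.300,-24.400]
hi = A.hi+B.hi = [2.5+1.7, 27.2+1.7, 4.1+1.7] = [4.200,28.900,5.800]
diag = √(30.2²+30.2²+30.2²) = √2736.12 = 52.308

min=[-26.000,-1.300,-24.400] max=[4.200,28.900,5.800] diag=52.308


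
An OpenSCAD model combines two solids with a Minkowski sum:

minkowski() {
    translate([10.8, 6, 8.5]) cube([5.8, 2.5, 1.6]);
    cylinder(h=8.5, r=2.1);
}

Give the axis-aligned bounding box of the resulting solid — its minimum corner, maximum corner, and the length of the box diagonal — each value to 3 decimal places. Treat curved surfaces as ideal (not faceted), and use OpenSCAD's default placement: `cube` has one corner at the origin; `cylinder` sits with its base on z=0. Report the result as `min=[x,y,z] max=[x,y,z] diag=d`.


A = translate([10.8, 6, 8.5]) cube([5.8, 2.5, 1.6]) → bbox [10.8,6,8.5] .. [16.6,8.5,10.1]
B = cylinder(h=8.5, r=2.1) → bbox [-2.1,-2.1,0] .. [2.1,2.1,8.5]
lo = A.lo+B.lo = [10.8-2.1, 6-2.1, 8.5+0] = [8.700,3.900,8.500]
hi = A.hi+B.hi = [16.6+2.1, 8.5+2.1, 10.1+8.5] = [18.700,10.600,18.600]
diag = √(10²+6.7²+10.1²) = √246.9 = 15.713

min=[8.700,3.900,8.500] max=[18.700,10.600,18.600] diag=15.713


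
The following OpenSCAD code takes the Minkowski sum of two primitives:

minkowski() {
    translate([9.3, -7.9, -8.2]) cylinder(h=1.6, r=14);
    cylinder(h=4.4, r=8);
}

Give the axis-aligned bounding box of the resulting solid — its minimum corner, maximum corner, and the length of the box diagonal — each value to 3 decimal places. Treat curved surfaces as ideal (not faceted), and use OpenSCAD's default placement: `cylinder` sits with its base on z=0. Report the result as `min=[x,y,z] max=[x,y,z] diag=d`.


A = translate([9.3, -7.9, -8.2]) cylinder(h=1.6, r=14) → bbox [-4.7,-21.9,-8.2] .. [23.3,6.1,-6.6]
B = cylinder(h=4.4, r=8) → bbox [-8,-8,0] .. [8,8,4.4]
lo = A.lo+B.lo = [-4.7-8, -21.9-8, -8.2+0] = [-12.700,-29.900,-8.200]
hi = A.hi+B.hi = [23.3+8, 6.1+8, -6.6+4.4] = [31.300,14.100,-2.200]
diag = √(44²+44²+6²) = √3908 = 62.514

min=[-12.700,-29.900,-8.200] max=[31.300,14.100,-2.200] diag=62.514


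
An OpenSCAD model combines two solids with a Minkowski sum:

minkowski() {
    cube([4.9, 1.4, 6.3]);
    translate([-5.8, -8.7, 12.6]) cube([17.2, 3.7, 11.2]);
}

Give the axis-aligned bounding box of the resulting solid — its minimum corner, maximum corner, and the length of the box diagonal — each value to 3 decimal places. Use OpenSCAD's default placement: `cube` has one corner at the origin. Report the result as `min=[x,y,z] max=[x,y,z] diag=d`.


A = translate([-5.8, -8.7, 12.6]) cube([17.2, 3.7, 11.2]) → bbox [-5.8,-8.7,12.6] .. [11.4,-5,23.8]
B = cube([4.9, 1.4, 6.3]) → bbox [0,0,0] .. [4.9,1.4,6.3]
lo = A.lo+B.lo = [-5.8+0, -8.7+0, 12.6+0] = [-5.800,-8.700,12.600]
hi = A.hi+B.hi = [11.4+4.9, -5+1.4, 23.8+6.3] = [16.300,-3.600,30.100]
diag = √(22.1²+5.1²+17.5²) = √820.67 = 28.647

min=[-5.800,-8.700,12.600] max=[16.300,-3.600,30.100] diag=28.647


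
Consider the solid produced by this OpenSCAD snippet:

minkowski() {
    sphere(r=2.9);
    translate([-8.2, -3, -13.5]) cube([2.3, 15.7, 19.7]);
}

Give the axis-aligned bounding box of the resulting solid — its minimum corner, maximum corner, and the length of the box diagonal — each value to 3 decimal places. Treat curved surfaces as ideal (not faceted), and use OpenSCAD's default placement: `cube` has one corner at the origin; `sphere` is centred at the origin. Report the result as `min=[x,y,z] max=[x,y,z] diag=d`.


A = translate([-8.2, -3, -13.5]) cube([2.3, 15.7, 19.7]) → bbox [-8.2,-3,-13.5] .. [-5.9,12.7,6.2]
B = sphere(r=2.9) → bbox [-2.9,-2.9,-2.9] .. [2.9,2.9,2.9]
lo = A.lo+B.lo = [-8.2-2.9, -3-2.9, -13.5-2.9] = [-11.100,-5.900,-16.400]
hi = A.hi+B.hi = [-5.9+2.9, 12.7+2.9, 6.2+2.9] = [-3.000,15.600,9.100]
diag = √(8.1²+21.5²+25.5²) = √1178.11 = 34.324

min=[-11.100,-5.900,-16.400] max=[-3.000,15.600,9.100] diag=34.324


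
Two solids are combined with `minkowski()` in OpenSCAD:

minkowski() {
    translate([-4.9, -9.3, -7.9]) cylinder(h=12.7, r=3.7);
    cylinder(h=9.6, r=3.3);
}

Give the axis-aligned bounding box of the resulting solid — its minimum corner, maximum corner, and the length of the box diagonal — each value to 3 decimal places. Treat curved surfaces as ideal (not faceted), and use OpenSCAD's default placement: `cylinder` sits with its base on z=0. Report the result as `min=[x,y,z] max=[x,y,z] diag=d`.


min=[-11.900,-16.300,-7.900] max=[2.100,-2.300,14.400] diag=29.821

A = translate([-4.9, -9.3, -7.9]) cylinder(h=12.7, r=3.7) → bbox [-8.6,-13,-7.9] .. [-1.2,-5.6,4.8]
B = cylinder(h=9.6, r=3.3) → bbox [-3.3,-3.3,0] .. [3.3,3.3,9.6]
lo = A.lo+B.lo = [-8.6-3.3, -13-3.3, -7.9+0] = [-11.900,-16.300,-7.900]
hi = A.hi+B.hi = [-1.2+3.3, -5.6+3.3, 4.8+9.6] = [2.100,-2.300,14.400]
diag = √(14²+14²+22.3²) = √889.29 = 29.821


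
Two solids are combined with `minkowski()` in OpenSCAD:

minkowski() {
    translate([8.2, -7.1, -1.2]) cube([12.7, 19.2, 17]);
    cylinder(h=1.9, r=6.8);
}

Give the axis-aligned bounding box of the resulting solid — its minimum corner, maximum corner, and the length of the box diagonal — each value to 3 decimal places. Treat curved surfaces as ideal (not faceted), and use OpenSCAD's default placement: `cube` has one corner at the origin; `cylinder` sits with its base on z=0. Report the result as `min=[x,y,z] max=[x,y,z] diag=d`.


min=[1.400,-13.900,-1.200] max=[27.700,18.900,17.700] diag=46.095

A = translate([8.2, -7.1, -1.2]) cube([12.7, 19.2, 17]) → bbox [8.2,-7.1,-1.2] .. [20.9,12.1,15.8]
B = cylinder(h=1.9, r=6.8) → bbox [-6.8,-6.8,0] .. [6.8,6.8,1.9]
lo = A.lo+B.lo = [8.2-6.8, -7.1-6.8, -1.2+0] = [1.400,-13.900,-1.200]
hi = A.hi+B.hi = [20.9+6.8, 12.1+6.8, 15.8+1.9] = [27.700,18.900,17.700]
diag = √(26.3²+32.8²+18.9²) = √2124.74 = 46.095


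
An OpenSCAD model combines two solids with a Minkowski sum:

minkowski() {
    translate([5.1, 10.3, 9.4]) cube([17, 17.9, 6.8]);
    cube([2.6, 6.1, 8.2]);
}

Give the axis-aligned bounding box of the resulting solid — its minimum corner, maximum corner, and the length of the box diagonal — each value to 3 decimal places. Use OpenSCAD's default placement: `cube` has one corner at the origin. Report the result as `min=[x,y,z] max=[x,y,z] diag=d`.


min=[5.100,10.300,9.400] max=[24.700,34.300,24.400] diag=34.426

A = translate([5.1, 10.3, 9.4]) cube([17, 17.9, 6.8]) → bbox [5.1,10.3,9.4] .. [22.1,28.2,16.2]
B = cube([2.6, 6.1, 8.2]) → bbox [0,0,0] .. [2.6,6.1,8.2]
lo = A.lo+B.lo = [5.1+0, 10.3+0, 9.4+0] = [5.100,10.300,9.400]
hi = A.hi+B.hi = [22.1+2.6, 28.2+6.1, 16.2+8.2] = [24.700,34.300,24.400]
diag = √(19.6²+24²+15²) = √1185.16 = 34.426


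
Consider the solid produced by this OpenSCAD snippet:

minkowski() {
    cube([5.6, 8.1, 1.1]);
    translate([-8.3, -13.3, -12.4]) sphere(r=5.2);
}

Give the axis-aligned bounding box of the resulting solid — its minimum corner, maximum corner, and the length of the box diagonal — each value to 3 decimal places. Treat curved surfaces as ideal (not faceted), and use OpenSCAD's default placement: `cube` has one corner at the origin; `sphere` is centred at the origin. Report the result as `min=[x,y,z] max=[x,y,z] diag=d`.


min=[-13.500,-18.500,-17.600] max=[2.500,0.000,-6.100] diag=27.028

A = translate([-8.3, -13.3, -12.4]) sphere(r=5.2) → bbox [-13.5,-18.5,-17.6] .. [-3.1,-8.1,-7.2]
B = cube([5.6, 8.1, 1.1]) → bbox [0,0,0] .. [5.6,8.1,1.1]
lo = A.lo+B.lo = [-13.5+0, -18.5+0, -17.6+0] = [-13.500,-18.500,-17.600]
hi = A.hi+B.hi = [-3.1+5.6, -8.1+8.1, -7.2+1.1] = [2.500,0.000,-6.100]
diag = √(16²+18.5²+11.5²) = √730.5 = 27.028


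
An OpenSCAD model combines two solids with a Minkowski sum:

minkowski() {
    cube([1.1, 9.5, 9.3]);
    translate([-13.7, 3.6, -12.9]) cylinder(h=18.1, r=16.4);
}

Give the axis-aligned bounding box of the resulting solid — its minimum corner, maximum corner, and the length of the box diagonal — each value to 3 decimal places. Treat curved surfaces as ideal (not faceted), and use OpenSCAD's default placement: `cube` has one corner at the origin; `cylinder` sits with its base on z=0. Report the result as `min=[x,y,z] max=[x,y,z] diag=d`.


min=[-30.100,-12.800,-12.900] max=[3.800,29.500,14.500] diag=60.739

A = translate([-13.7, 3.6, -12.9]) cylinder(h=18.1, r=16.4) → bbox [-30.1,-12.8,-12.9] .. [2.7,20,5.2]
B = cube([1.1, 9.5, 9.3]) → bbox [0,0,0] .. [1.1,9.5,9.3]
lo = A.lo+B.lo = [-30.1+0, -12.8+0, -12.9+0] = [-30.100,-12.800,-12.900]
hi = A.hi+B.hi = [2.7+1.1, 20+9.5, 5.2+9.3] = [3.800,29.500,14.500]
diag = √(33.9²+42.3²+27.4²) = √3689.26 = 60.739


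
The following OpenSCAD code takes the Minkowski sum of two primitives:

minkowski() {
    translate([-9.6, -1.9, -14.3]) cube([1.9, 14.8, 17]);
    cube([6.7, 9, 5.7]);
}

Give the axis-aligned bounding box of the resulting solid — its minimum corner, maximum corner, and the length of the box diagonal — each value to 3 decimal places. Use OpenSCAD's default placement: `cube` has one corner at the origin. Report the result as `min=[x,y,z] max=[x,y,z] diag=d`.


min=[-9.600,-1.900,-14.300] max=[-1.000,21.900,8.400] diag=33.995

A = translate([-9.6, -1.9, -14.3]) cube([1.9, 14.8, 17]) → bbox [-9.6,-1.9,-14.3] .. [-7.7,12.9,2.7]
B = cube([6.7, 9, 5.7]) → bbox [0,0,0] .. [6.7,9,5.7]
lo = A.lo+B.lo = [-9.6+0, -1.9+0, -14.3+0] = [-9.600,-1.900,-14.300]
hi = A.hi+B.hi = [-7.7+6.7, 12.9+9, 2.7+5.7] = [-1.000,21.900,8.400]
diag = √(8.6²+23.8²+22.7²) = √1155.69 = 33.995


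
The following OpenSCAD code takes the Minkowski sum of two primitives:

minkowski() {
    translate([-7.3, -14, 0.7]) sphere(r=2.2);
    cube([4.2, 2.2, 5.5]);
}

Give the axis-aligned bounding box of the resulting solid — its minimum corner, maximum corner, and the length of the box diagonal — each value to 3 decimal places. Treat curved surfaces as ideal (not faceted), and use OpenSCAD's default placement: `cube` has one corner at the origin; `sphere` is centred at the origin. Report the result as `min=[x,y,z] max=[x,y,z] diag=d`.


min=[-9.500,-16.200,-1.500] max=[-0.900,-9.600,8.400] diag=14.681

A = translate([-7.3, -14, 0.7]) sphere(r=2.2) → bbox [-9.5,-16.2,-1.5] .. [-5.1,-11.8,2.9]
B = cube([4.2, 2.2, 5.5]) → bbox [0,0,0] .. [4.2,2.2,5.5]
lo = A.lo+B.lo = [-9.5+0, -16.2+0, -1.5+0] = [-9.500,-16.200,-1.500]
hi = A.hi+B.hi = [-5.1+4.2, -11.8+2.2, 2.9+5.5] = [-0.900,-9.600,8.400]
diag = √(8.6²+6.6²+9.9²) = √215.53 = 14.681


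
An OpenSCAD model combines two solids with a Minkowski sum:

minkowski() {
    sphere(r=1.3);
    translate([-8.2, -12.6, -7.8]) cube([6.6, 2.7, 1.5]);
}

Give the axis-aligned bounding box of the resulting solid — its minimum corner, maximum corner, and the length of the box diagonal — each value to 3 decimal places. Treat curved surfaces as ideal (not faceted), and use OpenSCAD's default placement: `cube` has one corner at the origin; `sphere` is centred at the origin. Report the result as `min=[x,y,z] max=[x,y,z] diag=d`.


A = translate([-8.2, -12.6, -7.8]) cube([6.6, 2.7, 1.5]) → bbox [-8.2,-12.6,-7.8] .. [-1.6,-9.9,-6.3]
B = sphere(r=1.3) → bbox [-1.3,-1.3,-1.3] .. [1.3,1.3,1.3]
lo = A.lo+B.lo = [-8.2-1.3, -12.6-1.3, -7.8-1.3] = [-9.500,-13.900,-9.100]
hi = A.hi+B.hi = [-1.6+1.3, -9.9+1.3, -6.3+1.3] = [-0.300,-8.600,-5.000]
diag = √(9.2²+5.3²+4.1²) = √129.54 = 11.382

min=[-9.500,-13.900,-9.100] max=[-0.300,-8.600,-5.000] diag=11.382


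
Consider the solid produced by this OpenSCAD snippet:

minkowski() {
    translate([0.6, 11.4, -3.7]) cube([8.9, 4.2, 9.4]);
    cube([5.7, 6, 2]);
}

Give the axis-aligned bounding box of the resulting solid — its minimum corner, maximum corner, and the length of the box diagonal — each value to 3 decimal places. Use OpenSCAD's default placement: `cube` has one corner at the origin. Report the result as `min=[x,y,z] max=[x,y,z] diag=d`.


A = translate([0.6, 11.4, -3.7]) cube([8.9, 4.2, 9.4]) → bbox [0.6,11.4,-3.7] .. [9.5,15.6,5.7]
B = cube([5.7, 6, 2]) → bbox [0,0,0] .. [5.7,6,2]
lo = A.lo+B.lo = [0.6+0, 11.4+0, -3.7+0] = [0.600,11.400,-3.700]
hi = A.hi+B.hi = [9.5+5.7, 15.6+6, 5.7+2] = [15.200,21.600,7.700]
diag = √(14.6²+10.2²+11.4²) = √447.16 = 21.146

min=[0.600,11.400,-3.700] max=[15.200,21.600,7.700] diag=21.146


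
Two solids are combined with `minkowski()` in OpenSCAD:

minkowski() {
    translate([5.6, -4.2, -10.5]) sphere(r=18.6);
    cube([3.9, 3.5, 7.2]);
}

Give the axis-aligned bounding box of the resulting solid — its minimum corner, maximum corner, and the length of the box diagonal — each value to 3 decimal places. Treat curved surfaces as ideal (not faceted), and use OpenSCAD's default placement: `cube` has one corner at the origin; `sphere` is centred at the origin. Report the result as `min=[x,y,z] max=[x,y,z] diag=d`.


min=[-13.000,-22.800,-29.100] max=[28.100,17.900,15.300] diag=72.918

A = translate([5.6, -4.2, -10.5]) sphere(r=18.6) → bbox [-13,-22.8,-29.1] .. [24.2,14.4,8.1]
B = cube([3.9, 3.5, 7.2]) → bbox [0,0,0] .. [3.9,3.5,7.2]
lo = A.lo+B.lo = [-13+0, -22.8+0, -29.1+0] = [-13.000,-22.800,-29.100]
hi = A.hi+B.hi = [24.2+3.9, 14.4+3.5, 8.1+7.2] = [28.100,17.900,15.300]
diag = √(41.1²+40.7²+44.4²) = √5317.06 = 72.918


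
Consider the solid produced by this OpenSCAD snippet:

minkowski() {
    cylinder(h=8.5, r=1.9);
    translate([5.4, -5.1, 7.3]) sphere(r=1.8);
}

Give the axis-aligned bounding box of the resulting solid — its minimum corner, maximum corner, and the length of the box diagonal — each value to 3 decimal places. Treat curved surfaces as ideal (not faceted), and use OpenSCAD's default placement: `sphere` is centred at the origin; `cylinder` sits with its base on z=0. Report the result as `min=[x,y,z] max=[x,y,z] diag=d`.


A = translate([5.4, -5.1, 7.3]) sphere(r=1.8) → bbox [3.6,-6.9,5.5] .. [7.2,-3.3,9.1]
B = cylinder(h=8.5, r=1.9) → bbox [-1.9,-1.9,0] .. [1.9,1.9,8.5]
lo = A.lo+B.lo = [3.6-1.9, -6.9-1.9, 5.5+0] = [1.700,-8.800,5.500]
hi = A.hi+B.hi = [7.2+1.9, -3.3+1.9, 9.1+8.5] = [9.100,-1.400,17.600]
diag = √(7.4²+7.4²+12.1²) = √255.93 = 15.998

min=[1.700,-8.800,5.500] max=[9.100,-1.400,17.600] diag=15.998


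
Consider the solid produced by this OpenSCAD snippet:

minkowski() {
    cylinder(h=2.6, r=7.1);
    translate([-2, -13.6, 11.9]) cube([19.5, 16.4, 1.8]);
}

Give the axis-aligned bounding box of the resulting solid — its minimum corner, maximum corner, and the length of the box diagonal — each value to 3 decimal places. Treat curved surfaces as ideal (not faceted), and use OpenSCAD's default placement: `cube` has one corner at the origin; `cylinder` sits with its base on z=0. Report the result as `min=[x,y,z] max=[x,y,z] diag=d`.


A = translate([-2, -13.6, 11.9]) cube([19.5, 16.4, 1.8]) → bbox [-2,-13.6,11.9] .. [17.5,2.8,13.7]
B = cylinder(h=2.6, r=7.1) → bbox [-7.1,-7.1,0] .. [7.1,7.1,2.6]
lo = A.lo+B.lo = [-2-7.1, -13.6-7.1, 11.9+0] = [-9.100,-20.700,11.900]
hi = A.hi+B.hi = [17.5+7.1, 2.8+7.1, 13.7+2.6] = [24.600,9.900,16.300]
diag = √(33.7²+30.6²+4.4²) = √2091.41 = 45.732

min=[-9.100,-20.700,11.900] max=[24.600,9.900,16.300] diag=45.732


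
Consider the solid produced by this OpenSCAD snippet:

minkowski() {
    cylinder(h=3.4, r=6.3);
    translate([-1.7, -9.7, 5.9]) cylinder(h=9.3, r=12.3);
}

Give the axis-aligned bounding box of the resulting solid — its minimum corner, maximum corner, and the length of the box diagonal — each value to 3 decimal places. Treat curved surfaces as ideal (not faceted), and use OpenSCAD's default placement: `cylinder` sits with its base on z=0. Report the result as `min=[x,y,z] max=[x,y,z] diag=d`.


min=[-20.300,-28.300,5.900] max=[16.900,8.900,18.600] diag=54.120

A = translate([-1.7, -9.7, 5.9]) cylinder(h=9.3, r=12.3) → bbox [-14,-22,5.9] .. [10.6,2.6,15.2]
B = cylinder(h=3.4, r=6.3) → bbox [-6.3,-6.3,0] .. [6.3,6.3,3.4]
lo = A.lo+B.lo = [-14-6.3, -22-6.3, 5.9+0] = [-20.300,-28.300,5.900]
hi = A.hi+B.hi = [10.6+6.3, 2.6+6.3, 15.2+3.4] = [16.900,8.900,18.600]
diag = √(37.2²+37.2²+12.7²) = √2928.97 = 54.120


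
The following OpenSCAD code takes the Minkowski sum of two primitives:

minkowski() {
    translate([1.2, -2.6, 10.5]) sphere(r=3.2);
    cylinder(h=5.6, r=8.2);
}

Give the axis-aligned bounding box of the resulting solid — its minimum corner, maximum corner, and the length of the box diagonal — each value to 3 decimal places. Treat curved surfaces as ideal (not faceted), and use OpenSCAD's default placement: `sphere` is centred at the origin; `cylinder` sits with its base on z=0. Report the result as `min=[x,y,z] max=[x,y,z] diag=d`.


A = translate([1.2, -2.6, 10.5]) sphere(r=3.2) → bbox [-2,-5.8,7.3] .. [4.4,0.6,13.7]
B = cylinder(h=5.6, r=8.2) → bbox [-8.2,-8.2,0] .. [8.2,8.2,5.6]
lo = A.lo+B.lo = [-2-8.2, -5.8-8.2, 7.3+0] = [-10.200,-14.000,7.300]
hi = A.hi+B.hi = [4.4+8.2, 0.6+8.2, 13.7+5.6] = [12.600,8.800,19.300]
diag = √(22.8²+22.8²+12²) = √1183.68 = 34.405

min=[-10.200,-14.000,7.300] max=[12.600,8.800,19.300] diag=34.405


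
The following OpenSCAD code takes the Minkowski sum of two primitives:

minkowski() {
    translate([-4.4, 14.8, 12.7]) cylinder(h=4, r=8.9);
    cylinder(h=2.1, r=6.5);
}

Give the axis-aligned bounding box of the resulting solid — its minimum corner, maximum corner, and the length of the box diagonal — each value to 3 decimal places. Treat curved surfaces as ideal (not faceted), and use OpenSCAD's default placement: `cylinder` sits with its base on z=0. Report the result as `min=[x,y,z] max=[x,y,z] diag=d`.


A = translate([-4.4, 14.8, 12.7]) cylinder(h=4, r=8.9) → bbox [-13.3,5.9,12.7] .. [4.5,23.7,16.7]
B = cylinder(h=2.1, r=6.5) → bbox [-6.5,-6.5,0] .. [6.5,6.5,2.1]
lo = A.lo+B.lo = [-13.3-6.5, 5.9-6.5, 12.7+0] = [-19.800,-0.600,12.700]
hi = A.hi+B.hi = [4.5+6.5, 23.7+6.5, 16.7+2.1] = [11.000,30.200,18.800]
diag = √(30.8²+30.8²+6.1²) = √1934.49 = 43.983

min=[-19.800,-0.600,12.700] max=[11.000,30.200,18.800] diag=43.983


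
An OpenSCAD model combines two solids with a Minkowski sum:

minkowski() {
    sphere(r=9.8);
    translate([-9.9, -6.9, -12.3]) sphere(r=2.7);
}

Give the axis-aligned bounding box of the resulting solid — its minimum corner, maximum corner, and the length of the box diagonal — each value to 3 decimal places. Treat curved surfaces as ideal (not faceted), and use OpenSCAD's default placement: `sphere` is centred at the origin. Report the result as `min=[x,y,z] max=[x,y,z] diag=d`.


min=[-22.400,-19.400,-24.800] max=[2.600,5.600,0.200] diag=43.301

A = translate([-9.9, -6.9, -12.3]) sphere(r=2.7) → bbox [-12.6,-9.6,-15] .. [-7.2,-4.2,-9.6]
B = sphere(r=9.8) → bbox [-9.8,-9.8,-9.8] .. [9.8,9.8,9.8]
lo = A.lo+B.lo = [-12.6-9.8, -9.6-9.8, -15-9.8] = [-22.400,-19.400,-24.800]
hi = A.hi+B.hi = [-7.2+9.8, -4.2+9.8, -9.6+9.8] = [2.600,5.600,0.200]
diag = √(25²+25²+25²) = √1875 = 43.301
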